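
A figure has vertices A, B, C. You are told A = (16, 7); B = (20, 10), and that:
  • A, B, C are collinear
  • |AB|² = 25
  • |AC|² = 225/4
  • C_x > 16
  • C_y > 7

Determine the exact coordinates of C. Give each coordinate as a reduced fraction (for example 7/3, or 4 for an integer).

1. C_x = 22  [[A, B, C are collinear ⇒ -3x+4y+20=0] ∩ [|C−(16, 7)|²=225/4]]
2. C_y = 23/2  [[A, B, C are collinear ⇒ -3x+4y+20=0] ∩ [|C−(16, 7)|²=225/4]]
   so C = (22, 23/2)

C = (22, 23/2)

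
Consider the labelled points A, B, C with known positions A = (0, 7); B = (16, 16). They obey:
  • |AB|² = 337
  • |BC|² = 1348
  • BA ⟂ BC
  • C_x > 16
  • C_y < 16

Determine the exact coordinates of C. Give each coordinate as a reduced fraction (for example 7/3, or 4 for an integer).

C = (34, -16)

1. C_x = 34  [[BA ⟂ BC ⇒ -16x-9y+400=0] ∩ [|C−(16, 16)|²=1348]]
2. C_y = -16  [[BA ⟂ BC ⇒ -16x-9y+400=0] ∩ [|C−(16, 16)|²=1348]]
   so C = (34, -16)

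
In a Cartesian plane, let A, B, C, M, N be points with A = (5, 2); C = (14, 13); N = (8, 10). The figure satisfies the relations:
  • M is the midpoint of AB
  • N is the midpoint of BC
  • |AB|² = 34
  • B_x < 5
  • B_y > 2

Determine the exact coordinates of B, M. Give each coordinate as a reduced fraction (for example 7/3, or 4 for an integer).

1. B_x = 2  [B = 2·N−C = 2·(8, 10)−(14, 13)]
2. B_y = 7  [B = 2·N−C = 2·(8, 10)−(14, 13)]
   so B = (2, 7)
3. M_x = 7/2  [2·M = A+B = (5, 2)+(2, 7)]
4. M_y = 9/2  [2·M = A+B = (5, 2)+(2, 7)]
   so M = (7/2, 9/2)

B = (2, 7)
M = (7/2, 9/2)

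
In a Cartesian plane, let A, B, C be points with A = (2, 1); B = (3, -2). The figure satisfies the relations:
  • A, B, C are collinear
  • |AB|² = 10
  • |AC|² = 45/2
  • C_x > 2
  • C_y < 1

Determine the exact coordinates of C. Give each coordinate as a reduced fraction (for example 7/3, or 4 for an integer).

1. C_x = 7/2  [[A, B, C are collinear ⇒ 3x+1y-7=0] ∩ [|C−(2, 1)|²=45/2]]
2. C_y = -7/2  [[A, B, C are collinear ⇒ 3x+1y-7=0] ∩ [|C−(2, 1)|²=45/2]]
   so C = (7/2, -7/2)

C = (7/2, -7/2)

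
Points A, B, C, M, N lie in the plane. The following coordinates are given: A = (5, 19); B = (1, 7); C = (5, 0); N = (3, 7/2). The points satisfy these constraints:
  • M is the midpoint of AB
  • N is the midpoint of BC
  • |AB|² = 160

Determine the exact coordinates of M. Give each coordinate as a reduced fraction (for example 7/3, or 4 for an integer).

M = (3, 13)

1. M_x = 3  [2·M = A+B = (5, 19)+(1, 7)]
2. M_y = 13  [2·M = A+B = (5, 19)+(1, 7)]
   so M = (3, 13)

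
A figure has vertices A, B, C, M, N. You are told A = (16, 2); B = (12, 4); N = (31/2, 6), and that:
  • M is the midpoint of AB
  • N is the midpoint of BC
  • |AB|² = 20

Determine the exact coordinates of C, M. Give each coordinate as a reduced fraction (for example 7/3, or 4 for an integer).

1. M_x = 14  [2·M = A+B = (16, 2)+(12, 4)]
2. M_y = 3  [2·M = A+B = (16, 2)+(12, 4)]
   so M = (14, 3)
3. C_x = 19  [C = 2·N−B = 2·(31/2, 6)−(12, 4)]
4. C_y = 8  [C = 2·N−B = 2·(31/2, 6)−(12, 4)]
   so C = (19, 8)

C = (19, 8)
M = (14, 3)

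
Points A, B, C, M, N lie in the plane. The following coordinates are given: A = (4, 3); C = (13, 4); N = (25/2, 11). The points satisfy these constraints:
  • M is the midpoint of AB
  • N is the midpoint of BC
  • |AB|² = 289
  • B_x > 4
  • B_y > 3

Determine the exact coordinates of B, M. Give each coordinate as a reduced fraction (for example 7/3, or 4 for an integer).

1. B_x = 12  [B = 2·N−C = 2·(25/2, 11)−(13, 4)]
2. B_y = 18  [B = 2·N−C = 2·(25/2, 11)−(13, 4)]
   so B = (12, 18)
3. M_x = 8  [2·M = A+B = (4, 3)+(12, 18)]
4. M_y = 21/2  [2·M = A+B = (4, 3)+(12, 18)]
   so M = (8, 21/2)

B = (12, 18)
M = (8, 21/2)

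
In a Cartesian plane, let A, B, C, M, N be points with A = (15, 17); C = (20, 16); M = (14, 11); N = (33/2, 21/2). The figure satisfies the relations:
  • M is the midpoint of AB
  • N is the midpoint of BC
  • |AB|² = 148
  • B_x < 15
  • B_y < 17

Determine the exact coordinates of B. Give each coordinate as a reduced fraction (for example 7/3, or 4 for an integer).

B = (13, 5)

1. B_x = 13  [B = 2·M−A = 2·(14, 11)−(15, 17)]
2. B_y = 5  [B = 2·M−A = 2·(14, 11)−(15, 17)]
   so B = (13, 5)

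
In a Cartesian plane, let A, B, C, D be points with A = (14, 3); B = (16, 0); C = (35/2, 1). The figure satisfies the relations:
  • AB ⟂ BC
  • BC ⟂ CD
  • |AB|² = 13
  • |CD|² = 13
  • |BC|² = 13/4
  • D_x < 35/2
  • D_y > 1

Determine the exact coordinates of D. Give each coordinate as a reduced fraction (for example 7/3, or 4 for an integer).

1. D_x = 31/2  [[BC ⟂ CD ⇒ 3/2x+1y-109/4=0] ∩ [|D−(35/2, 1)|²=13]]
2. D_y = 4  [[BC ⟂ CD ⇒ 3/2x+1y-109/4=0] ∩ [|D−(35/2, 1)|²=13]]
   so D = (31/2, 4)

D = (31/2, 4)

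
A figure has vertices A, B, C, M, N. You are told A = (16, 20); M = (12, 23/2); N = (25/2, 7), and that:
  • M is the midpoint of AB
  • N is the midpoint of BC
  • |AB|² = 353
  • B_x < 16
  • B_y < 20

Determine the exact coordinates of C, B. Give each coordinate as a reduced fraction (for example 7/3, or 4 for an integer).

C = (17, 11)
B = (8, 3)

1. B_x = 8  [B = 2·M−A = 2·(12, 23/2)−(16, 20)]
2. B_y = 3  [B = 2·M−A = 2·(12, 23/2)−(16, 20)]
   so B = (8, 3)
3. C_x = 17  [C = 2·N−B = 2·(25/2, 7)−(8, 3)]
4. C_y = 11  [C = 2·N−B = 2·(25/2, 7)−(8, 3)]
   so C = (17, 11)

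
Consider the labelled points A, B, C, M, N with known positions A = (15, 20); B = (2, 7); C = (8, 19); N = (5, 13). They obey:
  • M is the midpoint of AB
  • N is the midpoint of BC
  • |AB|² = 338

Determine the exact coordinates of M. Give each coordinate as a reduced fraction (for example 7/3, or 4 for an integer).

M = (17/2, 27/2)

1. M_x = 17/2  [2·M = A+B = (15, 20)+(2, 7)]
2. M_y = 27/2  [2·M = A+B = (15, 20)+(2, 7)]
   so M = (17/2, 27/2)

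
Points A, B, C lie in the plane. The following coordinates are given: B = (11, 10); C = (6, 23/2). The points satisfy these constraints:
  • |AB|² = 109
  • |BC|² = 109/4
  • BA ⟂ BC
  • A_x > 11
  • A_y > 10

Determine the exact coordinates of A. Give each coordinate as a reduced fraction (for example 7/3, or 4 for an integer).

A = (14, 20)

1. A_x = 14  [[BA ⟂ BC ⇒ -5x+3/2y+40=0] ∩ [|A−(11, 10)|²=109]]
2. A_y = 20  [[BA ⟂ BC ⇒ -5x+3/2y+40=0] ∩ [|A−(11, 10)|²=109]]
   so A = (14, 20)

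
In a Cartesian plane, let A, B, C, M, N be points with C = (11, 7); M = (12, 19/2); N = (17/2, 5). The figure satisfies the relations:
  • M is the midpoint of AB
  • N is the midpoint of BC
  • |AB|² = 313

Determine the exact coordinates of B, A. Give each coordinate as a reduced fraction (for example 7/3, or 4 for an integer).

B = (6, 3)
A = (18, 16)

1. B_x = 6  [B = 2·N−C = 2·(17/2, 5)−(11, 7)]
2. B_y = 3  [B = 2·N−C = 2·(17/2, 5)−(11, 7)]
   so B = (6, 3)
3. A_x = 18  [A = 2·M−B = 2·(12, 19/2)−(6, 3)]
4. A_y = 16  [A = 2·M−B = 2·(12, 19/2)−(6, 3)]
   so A = (18, 16)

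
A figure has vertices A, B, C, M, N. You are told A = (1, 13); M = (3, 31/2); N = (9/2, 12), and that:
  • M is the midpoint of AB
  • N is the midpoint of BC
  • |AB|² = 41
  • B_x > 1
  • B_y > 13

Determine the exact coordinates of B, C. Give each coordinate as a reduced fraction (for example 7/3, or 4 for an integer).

B = (5, 18)
C = (4, 6)

1. B_x = 5  [B = 2·M−A = 2·(3, 31/2)−(1, 13)]
2. B_y = 18  [B = 2·M−A = 2·(3, 31/2)−(1, 13)]
   so B = (5, 18)
3. C_x = 4  [C = 2·N−B = 2·(9/2, 12)−(5, 18)]
4. C_y = 6  [C = 2·N−B = 2·(9/2, 12)−(5, 18)]
   so C = (4, 6)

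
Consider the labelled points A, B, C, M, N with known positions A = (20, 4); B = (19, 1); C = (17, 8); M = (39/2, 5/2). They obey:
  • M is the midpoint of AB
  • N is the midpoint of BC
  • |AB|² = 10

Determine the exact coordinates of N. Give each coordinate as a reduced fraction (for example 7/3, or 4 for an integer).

1. N_x = 18  [2·N = B+C = (19, 1)+(17, 8)]
2. N_y = 9/2  [2·N = B+C = (19, 1)+(17, 8)]
   so N = (18, 9/2)

N = (18, 9/2)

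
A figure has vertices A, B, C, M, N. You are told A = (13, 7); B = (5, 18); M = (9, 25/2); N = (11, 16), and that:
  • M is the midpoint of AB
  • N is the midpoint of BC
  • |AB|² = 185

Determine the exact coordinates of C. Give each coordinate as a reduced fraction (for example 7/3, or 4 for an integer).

C = (17, 14)

1. C_x = 17  [C = 2·N−B = 2·(11, 16)−(5, 18)]
2. C_y = 14  [C = 2·N−B = 2·(11, 16)−(5, 18)]
   so C = (17, 14)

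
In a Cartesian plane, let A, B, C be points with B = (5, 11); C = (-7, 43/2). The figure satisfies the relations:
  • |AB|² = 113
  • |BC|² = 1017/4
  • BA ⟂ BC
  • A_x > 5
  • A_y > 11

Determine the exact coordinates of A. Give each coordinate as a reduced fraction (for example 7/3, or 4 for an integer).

A = (12, 19)

1. A_x = 12  [[BA ⟂ BC ⇒ -12x+21/2y-111/2=0] ∩ [|A−(5, 11)|²=113]]
2. A_y = 19  [[BA ⟂ BC ⇒ -12x+21/2y-111/2=0] ∩ [|A−(5, 11)|²=113]]
   so A = (12, 19)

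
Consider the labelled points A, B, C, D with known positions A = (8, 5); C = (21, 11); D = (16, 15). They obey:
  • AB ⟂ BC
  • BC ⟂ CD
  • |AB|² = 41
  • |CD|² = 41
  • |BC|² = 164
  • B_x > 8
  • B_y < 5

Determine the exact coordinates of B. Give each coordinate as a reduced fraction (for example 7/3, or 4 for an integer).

1. B_x = 13  [[BC ⟂ CD ⇒ 5x-4y-61=0] ∩ [|B−(8, 5)|²=41]]
2. B_y = 1  [[BC ⟂ CD ⇒ 5x-4y-61=0] ∩ [|B−(8, 5)|²=41]]
   so B = (13, 1)

B = (13, 1)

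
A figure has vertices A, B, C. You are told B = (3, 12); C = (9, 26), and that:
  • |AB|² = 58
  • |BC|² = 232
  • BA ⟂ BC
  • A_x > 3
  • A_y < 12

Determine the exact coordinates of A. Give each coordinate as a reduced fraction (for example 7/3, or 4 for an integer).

A = (10, 9)

1. A_x = 10  [[BA ⟂ BC ⇒ 6x+14y-186=0] ∩ [|A−(3, 12)|²=58]]
2. A_y = 9  [[BA ⟂ BC ⇒ 6x+14y-186=0] ∩ [|A−(3, 12)|²=58]]
   so A = (10, 9)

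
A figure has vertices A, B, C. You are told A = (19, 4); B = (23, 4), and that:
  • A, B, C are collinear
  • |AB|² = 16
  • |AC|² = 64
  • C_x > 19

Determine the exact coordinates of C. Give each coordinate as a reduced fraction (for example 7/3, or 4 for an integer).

C = (27, 4)

1. C_x = 27  [[A, B, C are collinear ⇒ 4y-16=0] ∩ [|C−(19, 4)|²=64]]
2. C_y = 4  [[A, B, C are collinear ⇒ 4y-16=0] ∩ [|C−(19, 4)|²=64]]
   so C = (27, 4)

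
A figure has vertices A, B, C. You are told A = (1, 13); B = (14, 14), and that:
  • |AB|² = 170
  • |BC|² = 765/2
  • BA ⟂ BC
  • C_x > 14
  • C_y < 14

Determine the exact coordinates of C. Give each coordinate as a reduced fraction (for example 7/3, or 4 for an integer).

C = (31/2, -11/2)

1. C_x = 31/2  [[BA ⟂ BC ⇒ -13x-1y+196=0] ∩ [|C−(14, 14)|²=765/2]]
2. C_y = -11/2  [[BA ⟂ BC ⇒ -13x-1y+196=0] ∩ [|C−(14, 14)|²=765/2]]
   so C = (31/2, -11/2)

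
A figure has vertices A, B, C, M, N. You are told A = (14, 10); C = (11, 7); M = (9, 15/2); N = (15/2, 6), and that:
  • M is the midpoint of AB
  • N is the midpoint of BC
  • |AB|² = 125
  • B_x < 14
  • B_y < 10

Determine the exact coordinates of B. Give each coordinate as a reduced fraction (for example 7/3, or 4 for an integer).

1. B_x = 4  [B = 2·M−A = 2·(9, 15/2)−(14, 10)]
2. B_y = 5  [B = 2·M−A = 2·(9, 15/2)−(14, 10)]
   so B = (4, 5)

B = (4, 5)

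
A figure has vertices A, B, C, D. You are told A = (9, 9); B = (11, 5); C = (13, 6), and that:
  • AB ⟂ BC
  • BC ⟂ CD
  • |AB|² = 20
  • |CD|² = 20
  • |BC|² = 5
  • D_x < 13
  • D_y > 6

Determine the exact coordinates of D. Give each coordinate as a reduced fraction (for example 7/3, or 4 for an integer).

1. D_x = 11  [[BC ⟂ CD ⇒ 2x+1y-32=0] ∩ [|D−(13, 6)|²=20]]
2. D_y = 10  [[BC ⟂ CD ⇒ 2x+1y-32=0] ∩ [|D−(13, 6)|²=20]]
   so D = (11, 10)

D = (11, 10)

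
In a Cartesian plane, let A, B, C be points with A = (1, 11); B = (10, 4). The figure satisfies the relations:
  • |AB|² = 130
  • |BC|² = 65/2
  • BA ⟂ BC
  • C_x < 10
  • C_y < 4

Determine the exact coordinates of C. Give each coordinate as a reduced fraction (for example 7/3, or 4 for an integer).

C = (13/2, -1/2)

1. C_x = 13/2  [[BA ⟂ BC ⇒ -9x+7y+62=0] ∩ [|C−(10, 4)|²=65/2]]
2. C_y = -1/2  [[BA ⟂ BC ⇒ -9x+7y+62=0] ∩ [|C−(10, 4)|²=65/2]]
   so C = (13/2, -1/2)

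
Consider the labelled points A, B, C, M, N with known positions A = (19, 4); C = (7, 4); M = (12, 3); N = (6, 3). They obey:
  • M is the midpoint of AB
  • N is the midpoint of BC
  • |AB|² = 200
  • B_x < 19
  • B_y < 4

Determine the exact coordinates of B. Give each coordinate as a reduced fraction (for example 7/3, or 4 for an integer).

1. B_x = 5  [B = 2·M−A = 2·(12, 3)−(19, 4)]
2. B_y = 2  [B = 2·M−A = 2·(12, 3)−(19, 4)]
   so B = (5, 2)

B = (5, 2)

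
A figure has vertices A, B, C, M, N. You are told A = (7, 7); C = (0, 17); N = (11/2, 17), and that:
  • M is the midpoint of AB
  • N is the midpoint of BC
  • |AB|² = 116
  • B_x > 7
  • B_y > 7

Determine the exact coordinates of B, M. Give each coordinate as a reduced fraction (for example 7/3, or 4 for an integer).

B = (11, 17)
M = (9, 12)

1. B_x = 11  [B = 2·N−C = 2·(11/2, 17)−(0, 17)]
2. B_y = 17  [B = 2·N−C = 2·(11/2, 17)−(0, 17)]
   so B = (11, 17)
3. M_x = 9  [2·M = A+B = (7, 7)+(11, 17)]
4. M_y = 12  [2·M = A+B = (7, 7)+(11, 17)]
   so M = (9, 12)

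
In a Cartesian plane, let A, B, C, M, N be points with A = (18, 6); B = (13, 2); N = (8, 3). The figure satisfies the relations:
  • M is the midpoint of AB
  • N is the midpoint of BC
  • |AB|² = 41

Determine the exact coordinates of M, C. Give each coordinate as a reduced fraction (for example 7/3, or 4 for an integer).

M = (31/2, 4)
C = (3, 4)

1. M_x = 31/2  [2·M = A+B = (18, 6)+(13, 2)]
2. M_y = 4  [2·M = A+B = (18, 6)+(13, 2)]
   so M = (31/2, 4)
3. C_x = 3  [C = 2·N−B = 2·(8, 3)−(13, 2)]
4. C_y = 4  [C = 2·N−B = 2·(8, 3)−(13, 2)]
   so C = (3, 4)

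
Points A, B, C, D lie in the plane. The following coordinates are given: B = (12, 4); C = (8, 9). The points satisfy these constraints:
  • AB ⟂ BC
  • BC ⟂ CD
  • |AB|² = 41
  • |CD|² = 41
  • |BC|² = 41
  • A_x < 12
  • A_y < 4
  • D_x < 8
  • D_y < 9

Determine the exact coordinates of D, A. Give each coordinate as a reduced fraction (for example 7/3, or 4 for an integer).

1. D_x = 3  [[BC ⟂ CD ⇒ -4x+5y-13=0] ∩ [|D−(8, 9)|²=41]]
2. D_y = 5  [[BC ⟂ CD ⇒ -4x+5y-13=0] ∩ [|D−(8, 9)|²=41]]
   so D = (3, 5)
3. A_x = 7  [[AB ⟂ BC ⇒ 4x-5y-28=0] ∩ [|A−(12, 4)|²=41]]
4. A_y = 0  [[AB ⟂ BC ⇒ 4x-5y-28=0] ∩ [|A−(12, 4)|²=41]]
   so A = (7, 0)

D = (3, 5)
A = (7, 0)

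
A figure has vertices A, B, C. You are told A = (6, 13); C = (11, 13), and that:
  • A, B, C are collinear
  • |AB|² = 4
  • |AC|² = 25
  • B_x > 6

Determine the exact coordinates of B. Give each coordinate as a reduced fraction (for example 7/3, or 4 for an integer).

B = (8, 13)

1. B_x = 8  [[A, B, C are collinear ⇒ -5y+65=0] ∩ [|B−(6, 13)|²=4]]
2. B_y = 13  [[A, B, C are collinear ⇒ -5y+65=0] ∩ [|B−(6, 13)|²=4]]
   so B = (8, 13)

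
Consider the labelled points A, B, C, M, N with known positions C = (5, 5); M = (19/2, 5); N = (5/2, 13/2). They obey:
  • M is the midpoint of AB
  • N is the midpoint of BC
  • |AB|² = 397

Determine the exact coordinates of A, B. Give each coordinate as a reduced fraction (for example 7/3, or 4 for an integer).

1. B_x = 0  [B = 2·N−C = 2·(5/2, 13/2)−(5, 5)]
2. B_y = 8  [B = 2·N−C = 2·(5/2, 13/2)−(5, 5)]
   so B = (0, 8)
3. A_x = 19  [A = 2·M−B = 2·(19/2, 5)−(0, 8)]
4. A_y = 2  [A = 2·M−B = 2·(19/2, 5)−(0, 8)]
   so A = (19, 2)

A = (19, 2)
B = (0, 8)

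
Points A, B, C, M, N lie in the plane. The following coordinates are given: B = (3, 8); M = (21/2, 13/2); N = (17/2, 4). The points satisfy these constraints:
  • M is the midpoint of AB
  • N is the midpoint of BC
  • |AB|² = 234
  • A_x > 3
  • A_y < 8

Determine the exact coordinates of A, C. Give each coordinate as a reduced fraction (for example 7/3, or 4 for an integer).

A = (18, 5)
C = (14, 0)

1. A_x = 18  [A = 2·M−B = 2·(21/2, 13/2)−(3, 8)]
2. A_y = 5  [A = 2·M−B = 2·(21/2, 13/2)−(3, 8)]
   so A = (18, 5)
3. C_x = 14  [C = 2·N−B = 2·(17/2, 4)−(3, 8)]
4. C_y = 0  [C = 2·N−B = 2·(17/2, 4)−(3, 8)]
   so C = (14, 0)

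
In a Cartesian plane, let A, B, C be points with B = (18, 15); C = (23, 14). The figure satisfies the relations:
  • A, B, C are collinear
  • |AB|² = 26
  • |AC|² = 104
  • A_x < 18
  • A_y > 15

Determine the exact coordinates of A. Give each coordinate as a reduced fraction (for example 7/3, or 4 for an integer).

A = (13, 16)

1. A_x = 13  [[A, B, C are collinear ⇒ 1x+5y-93=0] ∩ [|A−(18, 15)|²=26]]
2. A_y = 16  [[A, B, C are collinear ⇒ 1x+5y-93=0] ∩ [|A−(18, 15)|²=26]]
   so A = (13, 16)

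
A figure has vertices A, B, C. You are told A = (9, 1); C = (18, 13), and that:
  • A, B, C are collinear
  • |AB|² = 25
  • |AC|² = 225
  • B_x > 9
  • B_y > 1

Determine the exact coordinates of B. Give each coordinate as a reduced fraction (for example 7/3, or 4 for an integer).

B = (12, 5)

1. B_x = 12  [[A, B, C are collinear ⇒ 12x-9y-99=0] ∩ [|B−(9, 1)|²=25]]
2. B_y = 5  [[A, B, C are collinear ⇒ 12x-9y-99=0] ∩ [|B−(9, 1)|²=25]]
   so B = (12, 5)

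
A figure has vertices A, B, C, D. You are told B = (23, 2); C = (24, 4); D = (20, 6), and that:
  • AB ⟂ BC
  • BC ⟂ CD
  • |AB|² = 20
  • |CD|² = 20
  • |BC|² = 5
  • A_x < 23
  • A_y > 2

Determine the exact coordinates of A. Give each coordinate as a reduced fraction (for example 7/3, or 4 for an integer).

A = (19, 4)

1. A_x = 19  [[AB ⟂ BC ⇒ -1x-2y+27=0] ∩ [|A−(23, 2)|²=20]]
2. A_y = 4  [[AB ⟂ BC ⇒ -1x-2y+27=0] ∩ [|A−(23, 2)|²=20]]
   so A = (19, 4)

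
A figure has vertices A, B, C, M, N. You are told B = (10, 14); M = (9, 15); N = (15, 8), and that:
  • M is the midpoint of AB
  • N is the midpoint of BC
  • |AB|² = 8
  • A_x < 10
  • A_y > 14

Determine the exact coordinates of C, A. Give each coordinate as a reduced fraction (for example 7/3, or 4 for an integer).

1. A_x = 8  [A = 2·M−B = 2·(9, 15)−(10, 14)]
2. A_y = 16  [A = 2·M−B = 2·(9, 15)−(10, 14)]
   so A = (8, 16)
3. C_x = 20  [C = 2·N−B = 2·(15, 8)−(10, 14)]
4. C_y = 2  [C = 2·N−B = 2·(15, 8)−(10, 14)]
   so C = (20, 2)

C = (20, 2)
A = (8, 16)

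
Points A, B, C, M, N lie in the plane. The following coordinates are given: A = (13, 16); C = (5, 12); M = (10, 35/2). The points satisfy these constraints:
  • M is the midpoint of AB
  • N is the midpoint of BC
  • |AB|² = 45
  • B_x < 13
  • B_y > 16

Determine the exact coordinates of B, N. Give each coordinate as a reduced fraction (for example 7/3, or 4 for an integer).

B = (7, 19)
N = (6, 31/2)

1. B_x = 7  [B = 2·M−A = 2·(10, 35/2)−(13, 16)]
2. B_y = 19  [B = 2·M−A = 2·(10, 35/2)−(13, 16)]
   so B = (7, 19)
3. N_x = 6  [2·N = B+C = (7, 19)+(5, 12)]
4. N_y = 31/2  [2·N = B+C = (7, 19)+(5, 12)]
   so N = (6, 31/2)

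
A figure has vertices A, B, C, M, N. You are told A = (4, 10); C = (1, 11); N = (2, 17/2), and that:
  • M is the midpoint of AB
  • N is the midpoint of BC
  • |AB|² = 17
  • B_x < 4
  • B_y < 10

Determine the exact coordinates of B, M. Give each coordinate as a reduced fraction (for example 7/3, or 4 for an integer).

B = (3, 6)
M = (7/2, 8)

1. B_x = 3  [B = 2·N−C = 2·(2, 17/2)−(1, 11)]
2. B_y = 6  [B = 2·N−C = 2·(2, 17/2)−(1, 11)]
   so B = (3, 6)
3. M_x = 7/2  [2·M = A+B = (4, 10)+(3, 6)]
4. M_y = 8  [2·M = A+B = (4, 10)+(3, 6)]
   so M = (7/2, 8)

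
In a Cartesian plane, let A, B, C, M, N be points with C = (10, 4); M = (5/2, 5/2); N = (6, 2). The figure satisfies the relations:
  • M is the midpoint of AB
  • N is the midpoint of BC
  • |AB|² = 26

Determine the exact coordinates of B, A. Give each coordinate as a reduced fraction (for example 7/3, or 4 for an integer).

B = (2, 0)
A = (3, 5)

1. B_x = 2  [B = 2·N−C = 2·(6, 2)−(10, 4)]
2. B_y = 0  [B = 2·N−C = 2·(6, 2)−(10, 4)]
   so B = (2, 0)
3. A_x = 3  [A = 2·M−B = 2·(5/2, 5/2)−(2, 0)]
4. A_y = 5  [A = 2·M−B = 2·(5/2, 5/2)−(2, 0)]
   so A = (3, 5)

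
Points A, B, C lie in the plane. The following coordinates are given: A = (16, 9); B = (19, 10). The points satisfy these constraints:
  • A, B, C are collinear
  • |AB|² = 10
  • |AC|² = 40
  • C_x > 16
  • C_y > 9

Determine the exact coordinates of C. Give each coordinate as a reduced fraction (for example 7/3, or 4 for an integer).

C = (22, 11)

1. C_x = 22  [[A, B, C are collinear ⇒ -1x+3y-11=0] ∩ [|C−(16, 9)|²=40]]
2. C_y = 11  [[A, B, C are collinear ⇒ -1x+3y-11=0] ∩ [|C−(16, 9)|²=40]]
   so C = (22, 11)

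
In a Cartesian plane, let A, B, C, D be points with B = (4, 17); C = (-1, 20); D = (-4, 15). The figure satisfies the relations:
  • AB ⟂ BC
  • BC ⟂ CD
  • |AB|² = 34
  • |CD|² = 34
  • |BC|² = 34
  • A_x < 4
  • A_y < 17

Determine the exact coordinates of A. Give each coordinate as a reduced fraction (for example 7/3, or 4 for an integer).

A = (1, 12)

1. A_x = 1  [[AB ⟂ BC ⇒ 5x-3y+31=0] ∩ [|A−(4, 17)|²=34]]
2. A_y = 12  [[AB ⟂ BC ⇒ 5x-3y+31=0] ∩ [|A−(4, 17)|²=34]]
   so A = (1, 12)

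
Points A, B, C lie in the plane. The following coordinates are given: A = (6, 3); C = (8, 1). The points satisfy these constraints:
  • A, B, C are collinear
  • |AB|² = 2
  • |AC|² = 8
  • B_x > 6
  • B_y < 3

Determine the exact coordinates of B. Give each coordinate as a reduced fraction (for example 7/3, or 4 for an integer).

B = (7, 2)

1. B_x = 7  [[A, B, C are collinear ⇒ -2x-2y+18=0] ∩ [|B−(6, 3)|²=2]]
2. B_y = 2  [[A, B, C are collinear ⇒ -2x-2y+18=0] ∩ [|B−(6, 3)|²=2]]
   so B = (7, 2)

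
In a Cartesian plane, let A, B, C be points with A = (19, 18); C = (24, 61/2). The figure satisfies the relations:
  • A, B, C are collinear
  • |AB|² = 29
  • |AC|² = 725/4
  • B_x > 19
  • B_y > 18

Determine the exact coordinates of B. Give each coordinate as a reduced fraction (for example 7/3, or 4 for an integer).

B = (21, 23)

1. B_x = 21  [[A, B, C are collinear ⇒ 25/2x-5y-295/2=0] ∩ [|B−(19, 18)|²=29]]
2. B_y = 23  [[A, B, C are collinear ⇒ 25/2x-5y-295/2=0] ∩ [|B−(19, 18)|²=29]]
   so B = (21, 23)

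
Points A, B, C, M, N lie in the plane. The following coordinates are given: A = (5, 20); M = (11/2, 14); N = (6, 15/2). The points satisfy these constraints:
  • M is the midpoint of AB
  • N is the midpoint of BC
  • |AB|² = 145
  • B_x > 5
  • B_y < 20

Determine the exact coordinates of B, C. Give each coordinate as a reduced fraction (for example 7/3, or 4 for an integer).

1. B_x = 6  [B = 2·M−A = 2·(11/2, 14)−(5, 20)]
2. B_y = 8  [B = 2·M−A = 2·(11/2, 14)−(5, 20)]
   so B = (6, 8)
3. C_x = 6  [C = 2·N−B = 2·(6, 15/2)−(6, 8)]
4. C_y = 7  [C = 2·N−B = 2·(6, 15/2)−(6, 8)]
   so C = (6, 7)

B = (6, 8)
C = (6, 7)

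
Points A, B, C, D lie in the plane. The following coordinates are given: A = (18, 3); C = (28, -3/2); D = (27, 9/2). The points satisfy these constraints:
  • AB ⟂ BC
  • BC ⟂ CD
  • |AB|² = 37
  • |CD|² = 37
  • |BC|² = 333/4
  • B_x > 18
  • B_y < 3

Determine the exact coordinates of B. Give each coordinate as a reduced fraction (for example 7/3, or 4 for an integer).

1. B_x = 19  [[BC ⟂ CD ⇒ 1x-6y-37=0] ∩ [|B−(18, 3)|²=37]]
2. B_y = -3  [[BC ⟂ CD ⇒ 1x-6y-37=0] ∩ [|B−(18, 3)|²=37]]
   so B = (19, -3)

B = (19, -3)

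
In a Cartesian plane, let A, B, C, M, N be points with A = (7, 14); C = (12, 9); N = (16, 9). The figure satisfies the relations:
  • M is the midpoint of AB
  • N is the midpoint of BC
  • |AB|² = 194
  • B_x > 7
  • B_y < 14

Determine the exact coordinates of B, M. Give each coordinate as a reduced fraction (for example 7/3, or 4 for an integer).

B = (20, 9)
M = (27/2, 23/2)

1. B_x = 20  [B = 2·N−C = 2·(16, 9)−(12, 9)]
2. B_y = 9  [B = 2·N−C = 2·(16, 9)−(12, 9)]
   so B = (20, 9)
3. M_x = 27/2  [2·M = A+B = (7, 14)+(20, 9)]
4. M_y = 23/2  [2·M = A+B = (7, 14)+(20, 9)]
   so M = (27/2, 23/2)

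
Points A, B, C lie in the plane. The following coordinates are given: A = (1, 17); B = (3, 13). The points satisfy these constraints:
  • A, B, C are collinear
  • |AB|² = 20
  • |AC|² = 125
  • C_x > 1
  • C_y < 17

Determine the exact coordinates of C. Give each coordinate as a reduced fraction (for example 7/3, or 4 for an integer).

1. C_x = 6  [[A, B, C are collinear ⇒ 4x+2y-38=0] ∩ [|C−(1, 17)|²=125]]
2. C_y = 7  [[A, B, C are collinear ⇒ 4x+2y-38=0] ∩ [|C−(1, 17)|²=125]]
   so C = (6, 7)

C = (6, 7)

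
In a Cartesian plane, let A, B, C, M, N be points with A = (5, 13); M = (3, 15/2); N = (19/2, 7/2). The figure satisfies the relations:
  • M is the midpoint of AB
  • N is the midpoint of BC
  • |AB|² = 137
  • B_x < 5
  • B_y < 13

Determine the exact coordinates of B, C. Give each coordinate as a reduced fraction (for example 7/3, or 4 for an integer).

1. B_x = 1  [B = 2·M−A = 2·(3, 15/2)−(5, 13)]
2. B_y = 2  [B = 2·M−A = 2·(3, 15/2)−(5, 13)]
   so B = (1, 2)
3. C_x = 18  [C = 2·N−B = 2·(19/2, 7/2)−(1, 2)]
4. C_y = 5  [C = 2·N−B = 2·(19/2, 7/2)−(1, 2)]
   so C = (18, 5)

B = (1, 2)
C = (18, 5)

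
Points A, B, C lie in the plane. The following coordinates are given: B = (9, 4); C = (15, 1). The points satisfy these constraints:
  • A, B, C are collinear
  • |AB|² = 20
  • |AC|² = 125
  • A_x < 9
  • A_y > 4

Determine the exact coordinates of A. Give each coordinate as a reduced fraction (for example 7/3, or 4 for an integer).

A = (5, 6)

1. A_x = 5  [[A, B, C are collinear ⇒ 3x+6y-51=0] ∩ [|A−(9, 4)|²=20]]
2. A_y = 6  [[A, B, C are collinear ⇒ 3x+6y-51=0] ∩ [|A−(9, 4)|²=20]]
   so A = (5, 6)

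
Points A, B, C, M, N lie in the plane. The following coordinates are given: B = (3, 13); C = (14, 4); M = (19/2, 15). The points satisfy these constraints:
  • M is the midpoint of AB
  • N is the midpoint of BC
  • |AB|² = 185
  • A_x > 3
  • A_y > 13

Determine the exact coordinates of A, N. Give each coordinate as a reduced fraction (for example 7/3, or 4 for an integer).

A = (16, 17)
N = (17/2, 17/2)

1. A_x = 16  [A = 2·M−B = 2·(19/2, 15)−(3, 13)]
2. A_y = 17  [A = 2·M−B = 2·(19/2, 15)−(3, 13)]
   so A = (16, 17)
3. N_x = 17/2  [2·N = B+C = (3, 13)+(14, 4)]
4. N_y = 17/2  [2·N = B+C = (3, 13)+(14, 4)]
   so N = (17/2, 17/2)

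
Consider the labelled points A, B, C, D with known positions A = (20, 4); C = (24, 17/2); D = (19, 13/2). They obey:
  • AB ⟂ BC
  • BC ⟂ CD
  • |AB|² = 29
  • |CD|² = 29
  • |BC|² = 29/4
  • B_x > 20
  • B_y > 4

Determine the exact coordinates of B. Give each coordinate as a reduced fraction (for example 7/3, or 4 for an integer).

1. B_x = 25  [[BC ⟂ CD ⇒ 5x+2y-137=0] ∩ [|B−(20, 4)|²=29]]
2. B_y = 6  [[BC ⟂ CD ⇒ 5x+2y-137=0] ∩ [|B−(20, 4)|²=29]]
   so B = (25, 6)

B = (25, 6)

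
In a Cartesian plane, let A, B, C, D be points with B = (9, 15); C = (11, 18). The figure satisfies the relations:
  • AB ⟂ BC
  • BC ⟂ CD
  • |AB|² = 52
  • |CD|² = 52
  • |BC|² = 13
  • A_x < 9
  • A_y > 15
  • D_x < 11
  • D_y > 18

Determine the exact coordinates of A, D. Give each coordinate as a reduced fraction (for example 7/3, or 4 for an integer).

A = (3, 19)
D = (5, 22)

1. A_x = 3  [[AB ⟂ BC ⇒ -2x-3y+63=0] ∩ [|A−(9, 15)|²=52]]
2. A_y = 19  [[AB ⟂ BC ⇒ -2x-3y+63=0] ∩ [|A−(9, 15)|²=52]]
   so A = (3, 19)
3. D_x = 5  [[BC ⟂ CD ⇒ 2x+3y-76=0] ∩ [|D−(11, 18)|²=52]]
4. D_y = 22  [[BC ⟂ CD ⇒ 2x+3y-76=0] ∩ [|D−(11, 18)|²=52]]
   so D = (5, 22)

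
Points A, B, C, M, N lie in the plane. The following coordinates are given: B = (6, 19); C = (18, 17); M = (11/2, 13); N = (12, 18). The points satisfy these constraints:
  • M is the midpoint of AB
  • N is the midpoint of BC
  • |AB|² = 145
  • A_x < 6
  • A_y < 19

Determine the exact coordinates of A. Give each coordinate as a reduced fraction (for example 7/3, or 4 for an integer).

1. A_x = 5  [A = 2·M−B = 2·(11/2, 13)−(6, 19)]
2. A_y = 7  [A = 2·M−B = 2·(11/2, 13)−(6, 19)]
   so A = (5, 7)

A = (5, 7)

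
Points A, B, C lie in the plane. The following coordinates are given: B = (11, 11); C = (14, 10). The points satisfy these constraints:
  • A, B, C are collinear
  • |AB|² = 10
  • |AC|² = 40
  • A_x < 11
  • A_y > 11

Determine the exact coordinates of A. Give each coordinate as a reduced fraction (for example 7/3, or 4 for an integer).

1. A_x = 8  [[A, B, C are collinear ⇒ 1x+3y-44=0] ∩ [|A−(11, 11)|²=10]]
2. A_y = 12  [[A, B, C are collinear ⇒ 1x+3y-44=0] ∩ [|A−(11, 11)|²=10]]
   so A = (8, 12)

A = (8, 12)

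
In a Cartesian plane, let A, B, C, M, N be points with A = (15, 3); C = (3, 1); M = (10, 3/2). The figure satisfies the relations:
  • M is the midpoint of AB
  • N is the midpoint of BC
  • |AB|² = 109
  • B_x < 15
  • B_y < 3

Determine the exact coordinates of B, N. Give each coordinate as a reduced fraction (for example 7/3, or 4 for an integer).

B = (5, 0)
N = (4, 1/2)

1. B_x = 5  [B = 2·M−A = 2·(10, 3/2)−(15, 3)]
2. B_y = 0  [B = 2·M−A = 2·(10, 3/2)−(15, 3)]
   so B = (5, 0)
3. N_x = 4  [2·N = B+C = (5, 0)+(3, 1)]
4. N_y = 1/2  [2·N = B+C = (5, 0)+(3, 1)]
   so N = (4, 1/2)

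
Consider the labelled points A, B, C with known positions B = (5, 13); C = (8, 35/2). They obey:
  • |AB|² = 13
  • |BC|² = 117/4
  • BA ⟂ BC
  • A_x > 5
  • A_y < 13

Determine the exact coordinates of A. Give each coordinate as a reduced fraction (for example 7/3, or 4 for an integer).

1. A_x = 8  [[BA ⟂ BC ⇒ 3x+9/2y-147/2=0] ∩ [|A−(5, 13)|²=13]]
2. A_y = 11  [[BA ⟂ BC ⇒ 3x+9/2y-147/2=0] ∩ [|A−(5, 13)|²=13]]
   so A = (8, 11)

A = (8, 11)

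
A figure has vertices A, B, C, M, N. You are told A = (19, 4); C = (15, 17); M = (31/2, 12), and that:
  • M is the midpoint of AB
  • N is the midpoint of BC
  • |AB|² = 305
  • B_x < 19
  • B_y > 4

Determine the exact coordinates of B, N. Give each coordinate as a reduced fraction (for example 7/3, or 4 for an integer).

1. B_x = 12  [B = 2·M−A = 2·(31/2, 12)−(19, 4)]
2. B_y = 20  [B = 2·M−A = 2·(31/2, 12)−(19, 4)]
   so B = (12, 20)
3. N_x = 27/2  [2·N = B+C = (12, 20)+(15, 17)]
4. N_y = 37/2  [2·N = B+C = (12, 20)+(15, 17)]
   so N = (27/2, 37/2)

B = (12, 20)
N = (27/2, 37/2)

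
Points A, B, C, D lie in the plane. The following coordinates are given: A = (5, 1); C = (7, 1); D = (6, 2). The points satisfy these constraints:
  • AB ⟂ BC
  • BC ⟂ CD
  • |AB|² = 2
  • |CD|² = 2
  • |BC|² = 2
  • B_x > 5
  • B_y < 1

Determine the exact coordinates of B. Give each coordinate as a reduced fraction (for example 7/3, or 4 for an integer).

B = (6, 0)

1. B_x = 6  [[BC ⟂ CD ⇒ 1x-1y-6=0] ∩ [|B−(5, 1)|²=2]]
2. B_y = 0  [[BC ⟂ CD ⇒ 1x-1y-6=0] ∩ [|B−(5, 1)|²=2]]
   so B = (6, 0)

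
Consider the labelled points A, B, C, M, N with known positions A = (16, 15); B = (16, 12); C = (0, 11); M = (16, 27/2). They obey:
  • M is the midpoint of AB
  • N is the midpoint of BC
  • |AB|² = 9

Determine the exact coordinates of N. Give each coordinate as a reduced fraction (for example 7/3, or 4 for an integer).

1. N_x = 8  [2·N = B+C = (16, 12)+(0, 11)]
2. N_y = 23/2  [2·N = B+C = (16, 12)+(0, 11)]
   so N = (8, 23/2)

N = (8, 23/2)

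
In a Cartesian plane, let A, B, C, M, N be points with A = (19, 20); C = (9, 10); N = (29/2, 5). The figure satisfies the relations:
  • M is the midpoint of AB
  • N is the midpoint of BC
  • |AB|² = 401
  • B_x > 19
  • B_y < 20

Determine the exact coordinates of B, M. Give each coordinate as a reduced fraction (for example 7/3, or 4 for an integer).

B = (20, 0)
M = (39/2, 10)

1. B_x = 20  [B = 2·N−C = 2·(29/2, 5)−(9, 10)]
2. B_y = 0  [B = 2·N−C = 2·(29/2, 5)−(9, 10)]
   so B = (20, 0)
3. M_x = 39/2  [2·M = A+B = (19, 20)+(20, 0)]
4. M_y = 10  [2·M = A+B = (19, 20)+(20, 0)]
   so M = (39/2, 10)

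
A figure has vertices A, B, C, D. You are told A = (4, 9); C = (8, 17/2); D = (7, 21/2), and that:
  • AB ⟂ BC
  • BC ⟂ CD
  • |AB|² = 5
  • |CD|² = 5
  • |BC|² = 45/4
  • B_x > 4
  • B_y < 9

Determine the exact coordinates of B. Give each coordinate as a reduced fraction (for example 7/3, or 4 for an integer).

1. B_x = 5  [[BC ⟂ CD ⇒ 1x-2y+9=0] ∩ [|B−(4, 9)|²=5]]
2. B_y = 7  [[BC ⟂ CD ⇒ 1x-2y+9=0] ∩ [|B−(4, 9)|²=5]]
   so B = (5, 7)

B = (5, 7)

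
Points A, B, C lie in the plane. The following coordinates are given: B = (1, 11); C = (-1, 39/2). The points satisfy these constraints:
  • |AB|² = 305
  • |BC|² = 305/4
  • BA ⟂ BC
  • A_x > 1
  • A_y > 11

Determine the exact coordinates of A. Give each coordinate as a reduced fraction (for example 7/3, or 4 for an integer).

A = (18, 15)

1. A_x = 18  [[BA ⟂ BC ⇒ -2x+17/2y-183/2=0] ∩ [|A−(1, 11)|²=305]]
2. A_y = 15  [[BA ⟂ BC ⇒ -2x+17/2y-183/2=0] ∩ [|A−(1, 11)|²=305]]
   so A = (18, 15)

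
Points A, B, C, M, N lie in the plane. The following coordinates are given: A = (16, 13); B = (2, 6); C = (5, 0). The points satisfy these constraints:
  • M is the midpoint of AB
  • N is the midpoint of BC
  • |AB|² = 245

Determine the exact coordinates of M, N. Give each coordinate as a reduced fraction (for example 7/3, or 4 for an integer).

1. M_x = 9  [2·M = A+B = (16, 13)+(2, 6)]
2. M_y = 19/2  [2·M = A+B = (16, 13)+(2, 6)]
   so M = (9, 19/2)
3. N_x = 7/2  [2·N = B+C = (2, 6)+(5, 0)]
4. N_y = 3  [2·N = B+C = (2, 6)+(5, 0)]
   so N = (7/2, 3)

M = (9, 19/2)
N = (7/2, 3)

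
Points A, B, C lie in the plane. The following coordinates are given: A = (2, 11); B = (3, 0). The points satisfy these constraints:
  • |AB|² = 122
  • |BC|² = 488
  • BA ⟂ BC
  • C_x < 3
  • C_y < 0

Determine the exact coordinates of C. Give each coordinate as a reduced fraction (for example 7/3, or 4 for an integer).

1. C_x = -19  [[BA ⟂ BC ⇒ -1x+11y+3=0] ∩ [|C−(3, 0)|²=488]]
2. C_y = -2  [[BA ⟂ BC ⇒ -1x+11y+3=0] ∩ [|C−(3, 0)|²=488]]
   so C = (-19, -2)

C = (-19, -2)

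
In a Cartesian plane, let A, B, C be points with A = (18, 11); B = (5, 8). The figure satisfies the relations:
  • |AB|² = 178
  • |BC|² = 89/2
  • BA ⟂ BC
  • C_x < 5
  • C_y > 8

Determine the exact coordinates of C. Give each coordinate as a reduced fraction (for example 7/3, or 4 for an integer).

1. C_x = 7/2  [[BA ⟂ BC ⇒ 13x+3y-89=0] ∩ [|C−(5, 8)|²=89/2]]
2. C_y = 29/2  [[BA ⟂ BC ⇒ 13x+3y-89=0] ∩ [|C−(5, 8)|²=89/2]]
   so C = (7/2, 29/2)

C = (7/2, 29/2)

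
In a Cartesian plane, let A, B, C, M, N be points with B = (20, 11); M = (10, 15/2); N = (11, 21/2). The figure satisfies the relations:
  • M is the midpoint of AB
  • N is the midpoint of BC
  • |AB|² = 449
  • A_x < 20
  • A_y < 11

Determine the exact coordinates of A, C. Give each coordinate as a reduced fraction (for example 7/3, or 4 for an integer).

A = (0, 4)
C = (2, 10)

1. A_x = 0  [A = 2·M−B = 2·(10, 15/2)−(20, 11)]
2. A_y = 4  [A = 2·M−B = 2·(10, 15/2)−(20, 11)]
   so A = (0, 4)
3. C_x = 2  [C = 2·N−B = 2·(11, 21/2)−(20, 11)]
4. C_y = 10  [C = 2·N−B = 2·(11, 21/2)−(20, 11)]
   so C = (2, 10)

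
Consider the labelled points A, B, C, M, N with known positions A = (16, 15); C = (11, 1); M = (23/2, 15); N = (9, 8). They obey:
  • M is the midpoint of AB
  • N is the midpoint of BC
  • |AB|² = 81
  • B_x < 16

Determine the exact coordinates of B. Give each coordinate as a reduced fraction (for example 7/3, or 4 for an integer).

1. B_x = 7  [B = 2·M−A = 2·(23/2, 15)−(16, 15)]
2. B_y = 15  [B = 2·M−A = 2·(23/2, 15)−(16, 15)]
   so B = (7, 15)

B = (7, 15)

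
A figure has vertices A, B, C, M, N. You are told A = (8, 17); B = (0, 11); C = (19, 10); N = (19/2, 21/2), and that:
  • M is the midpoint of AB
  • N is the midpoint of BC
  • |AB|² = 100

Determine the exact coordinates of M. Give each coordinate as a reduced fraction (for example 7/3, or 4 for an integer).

1. M_x = 4  [2·M = A+B = (8, 17)+(0, 11)]
2. M_y = 14  [2·M = A+B = (8, 17)+(0, 11)]
   so M = (4, 14)

M = (4, 14)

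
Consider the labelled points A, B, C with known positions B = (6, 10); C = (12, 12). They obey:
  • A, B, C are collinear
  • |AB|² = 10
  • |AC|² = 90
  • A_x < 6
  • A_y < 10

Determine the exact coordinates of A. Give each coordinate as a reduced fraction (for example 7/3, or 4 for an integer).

A = (3, 9)

1. A_x = 3  [[A, B, C are collinear ⇒ -2x+6y-48=0] ∩ [|A−(6, 10)|²=10]]
2. A_y = 9  [[A, B, C are collinear ⇒ -2x+6y-48=0] ∩ [|A−(6, 10)|²=10]]
   so A = (3, 9)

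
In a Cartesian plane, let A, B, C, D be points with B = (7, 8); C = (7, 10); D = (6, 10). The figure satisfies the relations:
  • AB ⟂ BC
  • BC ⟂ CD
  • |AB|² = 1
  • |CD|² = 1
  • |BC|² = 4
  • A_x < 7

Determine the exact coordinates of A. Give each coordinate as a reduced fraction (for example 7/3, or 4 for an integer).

1. A_x = 6  [[AB ⟂ BC ⇒ -2y+16=0] ∩ [|A−(7, 8)|²=1]]
2. A_y = 8  [[AB ⟂ BC ⇒ -2y+16=0] ∩ [|A−(7, 8)|²=1]]
   so A = (6, 8)

A = (6, 8)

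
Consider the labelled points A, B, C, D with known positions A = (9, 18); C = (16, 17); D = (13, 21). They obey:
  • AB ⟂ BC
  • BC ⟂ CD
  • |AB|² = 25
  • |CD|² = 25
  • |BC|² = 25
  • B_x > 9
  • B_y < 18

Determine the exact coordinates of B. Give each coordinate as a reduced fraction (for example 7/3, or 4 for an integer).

B = (12, 14)

1. B_x = 12  [[BC ⟂ CD ⇒ 3x-4y+20=0] ∩ [|B−(9, 18)|²=25]]
2. B_y = 14  [[BC ⟂ CD ⇒ 3x-4y+20=0] ∩ [|B−(9, 18)|²=25]]
   so B = (12, 14)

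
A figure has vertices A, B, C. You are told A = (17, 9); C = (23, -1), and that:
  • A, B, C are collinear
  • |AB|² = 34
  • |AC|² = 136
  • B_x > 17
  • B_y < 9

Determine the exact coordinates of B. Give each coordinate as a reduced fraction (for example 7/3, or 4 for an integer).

B = (20, 4)

1. B_x = 20  [[A, B, C are collinear ⇒ -10x-6y+224=0] ∩ [|B−(17, 9)|²=34]]
2. B_y = 4  [[A, B, C are collinear ⇒ -10x-6y+224=0] ∩ [|B−(17, 9)|²=34]]
   so B = (20, 4)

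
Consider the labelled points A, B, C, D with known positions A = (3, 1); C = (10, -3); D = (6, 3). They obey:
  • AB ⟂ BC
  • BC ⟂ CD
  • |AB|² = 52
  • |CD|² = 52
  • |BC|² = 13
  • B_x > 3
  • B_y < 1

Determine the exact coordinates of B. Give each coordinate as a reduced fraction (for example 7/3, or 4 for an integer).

B = (7, -5)

1. B_x = 7  [[BC ⟂ CD ⇒ 4x-6y-58=0] ∩ [|B−(3, 1)|²=52]]
2. B_y = -5  [[BC ⟂ CD ⇒ 4x-6y-58=0] ∩ [|B−(3, 1)|²=52]]
   so B = (7, -5)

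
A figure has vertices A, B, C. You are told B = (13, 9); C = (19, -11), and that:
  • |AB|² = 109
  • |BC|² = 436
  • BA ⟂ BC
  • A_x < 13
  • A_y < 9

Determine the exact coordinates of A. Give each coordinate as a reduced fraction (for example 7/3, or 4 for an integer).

A = (3, 6)

1. A_x = 3  [[BA ⟂ BC ⇒ 6x-20y+102=0] ∩ [|A−(13, 9)|²=109]]
2. A_y = 6  [[BA ⟂ BC ⇒ 6x-20y+102=0] ∩ [|A−(13, 9)|²=109]]
   so A = (3, 6)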